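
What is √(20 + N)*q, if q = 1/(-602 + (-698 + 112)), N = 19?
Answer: -√39/1188 ≈ -0.0052567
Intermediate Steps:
q = -1/1188 (q = 1/(-602 - 586) = 1/(-1188) = -1/1188 ≈ -0.00084175)
√(20 + N)*q = √(20 + 19)*(-1/1188) = √39*(-1/1188) = -√39/1188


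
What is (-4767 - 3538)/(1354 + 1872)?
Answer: -8305/3226 ≈ -2.5744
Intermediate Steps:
(-4767 - 3538)/(1354 + 1872) = -8305/3226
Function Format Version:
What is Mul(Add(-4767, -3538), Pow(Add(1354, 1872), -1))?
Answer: Rational(-8305, 3226) ≈ -2.5744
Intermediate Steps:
Mul(Add(-4767, -3538), Pow(Add(1354, 1872), -1)) = Mul(-8305, Pow(3226, -1)) = Mul(-8305, Rational(1, 3226)) = Rational(-8305, 3226)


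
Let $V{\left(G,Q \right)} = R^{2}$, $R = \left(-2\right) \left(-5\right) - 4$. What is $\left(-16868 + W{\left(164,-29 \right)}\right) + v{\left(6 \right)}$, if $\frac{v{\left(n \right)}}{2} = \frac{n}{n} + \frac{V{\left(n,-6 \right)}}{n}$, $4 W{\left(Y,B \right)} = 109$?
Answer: $- \frac{67307}{4} \approx -16827.0$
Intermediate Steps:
$R = 6$ ($R = 10 - 4 = 6$)
$W{\left(Y,B \right)} = \frac{109}{4}$ ($W{\left(Y,B \right)} = \frac{1}{4} \cdot 109 = \frac{109}{4}$)
$V{\left(G,Q \right)} = 36$ ($V{\left(G,Q \right)} = 6^{2} = 36$)
$v{\left(n \right)} = 2 + \frac{72}{n}$ ($v{\left(n \right)} = 2 \left(\frac{n}{n} + \frac{36}{n}\right) = 2 \left(1 + \frac{36}{n}\right) = 2 + \frac{72}{n}$)
$\left(-16868 + W{\left(164,-29 \right)}\right) + v{\left(6 \right)} = \left(-16868 + \frac{109}{4}\right) + \left(2 + \frac{72}{6}\right) = - \frac{67363}{4} + \left(2 + 72 \cdot \frac{1}{6}\right) = - \frac{67363}{4} + \left(2 + 12\right) = - \frac{67363}{4} + 14 = - \frac{67307}{4}$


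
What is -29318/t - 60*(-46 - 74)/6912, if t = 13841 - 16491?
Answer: 384941/31800 ≈ 12.105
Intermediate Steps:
t = -2650
-29318/t - 60*(-46 - 74)/6912 = -29318/(-2650) - 60*(-46 - 74)/6912 = -29318*(-1/2650) - 60*(-120)*(1/6912) = 14659/1325 + 7200*(1/6912) = 14659/1325 + 25/24 = 384941/31800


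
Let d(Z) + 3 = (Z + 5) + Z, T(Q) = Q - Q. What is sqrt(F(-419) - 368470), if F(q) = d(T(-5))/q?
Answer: 2*I*sqrt(16172240627)/419 ≈ 607.02*I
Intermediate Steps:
T(Q) = 0
d(Z) = 2 + 2*Z (d(Z) = -3 + ((Z + 5) + Z) = -3 + ((5 + Z) + Z) = -3 + (5 + 2*Z) = 2 + 2*Z)
F(q) = 2/q (F(q) = (2 + 2*0)/q = (2 + 0)/q = 2/q)
sqrt(F(-419) - 368470) = sqrt(2/(-419) - 368470) = sqrt(2*(-1/419) - 368470) = sqrt(-2/419 - 368470) = sqrt(-154388932/419) = 2*I*sqrt(16172240627)/419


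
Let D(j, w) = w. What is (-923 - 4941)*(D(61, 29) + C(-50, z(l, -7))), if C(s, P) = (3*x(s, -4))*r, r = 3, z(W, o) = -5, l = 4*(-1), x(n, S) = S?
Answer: 41048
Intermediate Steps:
l = -4
C(s, P) = -36 (C(s, P) = (3*(-4))*3 = -12*3 = -36)
(-923 - 4941)*(D(61, 29) + C(-50, z(l, -7))) = (-923 - 4941)*(29 - 36) = -5864*(-7) = 41048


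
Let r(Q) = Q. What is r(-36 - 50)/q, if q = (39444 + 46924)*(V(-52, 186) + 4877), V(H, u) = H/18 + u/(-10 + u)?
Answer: -4257/20842395934 ≈ -2.0425e-7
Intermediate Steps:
V(H, u) = H/18 + u/(-10 + u) (V(H, u) = H*(1/18) + u/(-10 + u) = H/18 + u/(-10 + u))
q = 41684791868/99 (q = (39444 + 46924)*((-10*(-52) + 18*186 - 52*186)/(18*(-10 + 186)) + 4877) = 86368*((1/18)*(520 + 3348 - 9672)/176 + 4877) = 86368*((1/18)*(1/176)*(-5804) + 4877) = 86368*(-1451/792 + 4877) = 86368*(3861133/792) = 41684791868/99 ≈ 4.2106e+8)
r(-36 - 50)/q = (-36 - 50)/(41684791868/99) = -86*99/41684791868 = -4257/20842395934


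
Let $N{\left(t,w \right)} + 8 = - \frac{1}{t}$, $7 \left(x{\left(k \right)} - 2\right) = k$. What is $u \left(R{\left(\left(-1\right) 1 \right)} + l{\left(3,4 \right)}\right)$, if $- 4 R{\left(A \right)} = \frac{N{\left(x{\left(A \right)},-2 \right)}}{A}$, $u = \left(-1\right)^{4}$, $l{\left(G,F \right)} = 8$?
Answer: $\frac{305}{52} \approx 5.8654$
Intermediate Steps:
$x{\left(k \right)} = 2 + \frac{k}{7}$
$u = 1$
$N{\left(t,w \right)} = -8 - \frac{1}{t}$
$R{\left(A \right)} = - \frac{-8 - \frac{1}{2 + \frac{A}{7}}}{4 A}$ ($R{\left(A \right)} = - \frac{\left(-8 - \frac{1}{2 + \frac{A}{7}}\right) \frac{1}{A}}{4} = - \frac{\frac{1}{A} \left(-8 - \frac{1}{2 + \frac{A}{7}}\right)}{4} = - \frac{-8 - \frac{1}{2 + \frac{A}{7}}}{4 A}$)
$u \left(R{\left(\left(-1\right) 1 \right)} + l{\left(3,4 \right)}\right) = 1 \left(\frac{119 + 8 \left(\left(-1\right) 1\right)}{4 \left(\left(-1\right) 1\right) \left(14 - 1\right)} + 8\right) = 1 \left(\frac{119 + 8 \left(-1\right)}{4 \left(-1\right) \left(14 - 1\right)} + 8\right) = 1 \left(\frac{1}{4} \left(-1\right) \frac{1}{13} \left(119 - 8\right) + 8\right) = 1 \left(\frac{1}{4} \left(-1\right) \frac{1}{13} \cdot 111 + 8\right) = 1 \left(- \frac{111}{52} + 8\right) = 1 \cdot \frac{305}{52} = \frac{305}{52}$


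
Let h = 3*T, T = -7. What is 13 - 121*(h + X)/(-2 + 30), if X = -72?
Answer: 11617/28 ≈ 414.89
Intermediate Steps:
h = -21 (h = 3*(-7) = -21)
13 - 121*(h + X)/(-2 + 30) = 13 - 121*(-21 - 72)/(-2 + 30) = 13 - (-11253)/28 = 13 - 121*(-93/28) = 13 + 11253/28 = 11617/28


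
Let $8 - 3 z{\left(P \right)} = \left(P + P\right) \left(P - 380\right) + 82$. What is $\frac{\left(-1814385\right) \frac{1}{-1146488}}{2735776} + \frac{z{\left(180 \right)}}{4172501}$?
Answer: $\frac{225621081564969743}{39261578194410104064} \approx 0.0057466$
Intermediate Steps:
$z{\left(P \right)} = - \frac{74}{3} - \frac{2 P \left(-380 + P\right)}{3}$ ($z{\left(P \right)} = \frac{8}{3} - \frac{\left(P + P\right) \left(P - 380\right) + 82}{3} = \frac{8}{3} - \frac{2 P \left(-380 + P\right) + 82}{3} = \frac{8}{3} - \frac{82 + 2 P \left(-380 + P\right)}{3} = \frac{8}{3} - \left(\frac{82}{3} + \frac{2 P \left(-380 + P\right)}{3}\right) = - \frac{74}{3} - \frac{2 P \left(-380 + P\right)}{3}$)
$\frac{\left(-1814385\right) \frac{1}{-1146488}}{2735776} + \frac{z{\left(180 \right)}}{4172501} = \frac{\left(-1814385\right) \frac{1}{-1146488}}{2735776} + \frac{- \frac{74}{3} - \frac{2 \cdot 180^{2}}{3} + \frac{760}{3} \cdot 180}{4172501} = \left(-1814385\right) \left(- \frac{1}{1146488}\right) \frac{1}{2735776} + \left(- \frac{74}{3} - 21600 + 45600\right) \frac{1}{4172501} = \frac{1814385}{1146488} \cdot \frac{1}{2735776} + \left(- \frac{74}{3} - 21600 + 45600\right) \frac{1}{4172501} = \frac{1814385}{3136534354688} + \frac{71926}{3} \cdot \frac{1}{4172501} = \frac{1814385}{3136534354688} + \frac{71926}{12517503} = \frac{225621081564969743}{39261578194410104064}$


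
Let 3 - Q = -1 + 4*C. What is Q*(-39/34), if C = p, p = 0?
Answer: -78/17 ≈ -4.5882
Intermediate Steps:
C = 0
Q = 4 (Q = 3 - (-1 + 4*0) = 3 - (-1 + 0) = 3 - 1*(-1) = 3 + 1 = 4)
Q*(-39/34) = 4*(-39/34) = -78/17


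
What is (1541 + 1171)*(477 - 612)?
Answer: -366120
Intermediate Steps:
(1541 + 1171)*(477 - 612) = 2712*(-135) = -366120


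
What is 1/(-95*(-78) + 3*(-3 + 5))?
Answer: 1/7416 ≈ 0.00013484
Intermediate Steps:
1/(-95*(-78) + 3*(-3 + 5)) = 1/(7410 + 3*2) = 1/(7410 + 6) = 1/7416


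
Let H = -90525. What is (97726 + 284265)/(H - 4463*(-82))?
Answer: 381991/275441 ≈ 1.3868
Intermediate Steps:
(97726 + 284265)/(H - 4463*(-82)) = (97726 + 284265)/(-90525 - 4463*(-82)) = 381991/(-90525 + 365966) = 381991/275441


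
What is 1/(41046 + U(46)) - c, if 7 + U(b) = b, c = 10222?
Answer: -419970869/41085 ≈ -10222.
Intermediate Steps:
U(b) = -7 + b
1/(41046 + U(46)) - c = 1/(41046 + (-7 + 46)) - 1*10222 = 1/(41046 + 39) - 10222 = 1/41085 - 10222 = -419970869/41085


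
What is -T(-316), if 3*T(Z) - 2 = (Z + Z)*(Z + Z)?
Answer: -133142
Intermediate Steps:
T(Z) = ⅔ + 4*Z²/3 (T(Z) = ⅔ + ((Z + Z)*(Z + Z))/3 = ⅔ + ((2*Z)*(2*Z))/3 = ⅔ + (4*Z²)/3 = ⅔ + 4*Z²/3)
-T(-316) = -(⅔ + (4/3)*(-316)²) = -(⅔ + (4/3)*99856) = -(⅔ + 399424/3) = -1*133142 = -133142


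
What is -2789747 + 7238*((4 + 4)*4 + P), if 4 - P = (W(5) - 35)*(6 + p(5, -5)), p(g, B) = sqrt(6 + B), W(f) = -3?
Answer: -603871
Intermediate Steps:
P = 270 (P = 4 - (-3 - 35)*(6 + sqrt(6 - 5)) = 4 - (-38)*(6 + sqrt(1)) = 4 - (-38)*(6 + 1) = 4 - (-38)*7 = 4 - 1*(-266) = 4 + 266 = 270)
-2789747 + 7238*((4 + 4)*4 + P) = -2789747 + 7238*((4 + 4)*4 + 270) = -2789747 + 7238*(8*4 + 270) = -2789747 + 7238*(32 + 270) = -2789747 + 7238*302 = -2789747 + 2185876 = -603871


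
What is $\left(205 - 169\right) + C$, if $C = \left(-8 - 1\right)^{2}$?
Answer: $117$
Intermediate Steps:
$C = 81$ ($C = \left(-9\right)^{2} = 81$)
$\left(205 - 169\right) + C = \left(205 - 169\right) + 81 = 36 + 81 = 117$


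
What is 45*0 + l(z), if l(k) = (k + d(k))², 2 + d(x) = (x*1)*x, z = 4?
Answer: 324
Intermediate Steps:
d(x) = -2 + x² (d(x) = -2 + (x*1)*x = -2 + x*x = -2 + x²)
l(k) = (-2 + k + k²)² (l(k) = (k + (-2 + k²))² = (-2 + k + k²)²)
45*0 + l(z) = 45*0 + (-2 + 4 + 4²)² = 0 + (-2 + 4 + 16)² = 0 + 18² = 0 + 324 = 324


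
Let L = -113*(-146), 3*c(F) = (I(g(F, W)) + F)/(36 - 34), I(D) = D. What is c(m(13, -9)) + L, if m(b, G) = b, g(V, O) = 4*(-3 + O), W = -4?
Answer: 32991/2 ≈ 16496.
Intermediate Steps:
g(V, O) = -12 + 4*O
c(F) = -14/3 + F/6 (c(F) = (((-12 + 4*(-4)) + F)/(36 - 34))/3 = (((-12 - 16) + F)/2)/3 = ((-28 + F)*(½))/3 = (-14 + F/2)/3 = -14/3 + F/6)
L = 16498
c(m(13, -9)) + L = (-14/3 + (⅙)*13) + 16498 = (-14/3 + 13/6) + 16498 = -5/2 + 16498 = 32991/2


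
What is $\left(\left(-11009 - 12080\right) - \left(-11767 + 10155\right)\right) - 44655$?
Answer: $-66132$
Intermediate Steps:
$\left(\left(-11009 - 12080\right) - \left(-11767 + 10155\right)\right) - 44655 = \left(-23089 - -1612\right) - 44655 = \left(-23089 + 1612\right) - 44655 = -21477 - 44655 = -66132$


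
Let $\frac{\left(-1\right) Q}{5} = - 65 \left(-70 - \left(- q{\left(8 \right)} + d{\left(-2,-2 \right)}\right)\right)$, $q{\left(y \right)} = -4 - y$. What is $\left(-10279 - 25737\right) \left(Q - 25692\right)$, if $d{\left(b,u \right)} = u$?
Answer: $1861739072$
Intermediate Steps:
$Q = -26000$ ($Q = - 5 \left(- 65 \left(-70 - 10\right)\right) = - 5 \left(\left(-65\right) \left(-80\right)\right) = \left(-5\right) 5200 = -26000$)
$\left(-10279 - 25737\right) \left(Q - 25692\right) = \left(-10279 - 25737\right) \left(-26000 - 25692\right) = \left(-36016\right) \left(-51692\right) = 1861739072$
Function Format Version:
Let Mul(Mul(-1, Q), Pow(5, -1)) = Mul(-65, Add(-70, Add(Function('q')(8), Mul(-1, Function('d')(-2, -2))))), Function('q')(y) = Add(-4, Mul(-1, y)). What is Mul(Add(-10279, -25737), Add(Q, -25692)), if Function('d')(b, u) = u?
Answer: 1861739072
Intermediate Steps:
Q = -26000 (Q = Mul(-5, Mul(-65, Add(-70, Add(Add(-4, Mul(-1, 8)), Mul(-1, -2))))) = Mul(-5, Mul(-65, Add(-70, Add(Add(-4, -8), 2)))) = Mul(-5, Mul(-65, Add(-70, Add(-12, 2)))) = Mul(-5, Mul(-65, Add(-70, -10))) = Mul(-5, Mul(-65, -80)) = Mul(-5, 5200) = -26000)
Mul(Add(-10279, -25737), Add(Q, -25692)) = Mul(Add(-10279, -25737), Add(-26000, -25692)) = Mul(-36016, -51692) = 1861739072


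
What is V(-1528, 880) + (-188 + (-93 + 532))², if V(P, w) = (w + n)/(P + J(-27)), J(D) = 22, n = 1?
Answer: 94878625/1506 ≈ 63000.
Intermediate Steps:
V(P, w) = (1 + w)/(22 + P) (V(P, w) = (w + 1)/(P + 22) = (1 + w)/(22 + P))
V(-1528, 880) + (-188 + (-93 + 532))² = (1 + 880)/(22 - 1528) + (-188 + (-93 + 532))² = 881/(-1506) + (-188 + 439)² = -1/1506*881 + 251² = -881/1506 + 63001 = 94878625/1506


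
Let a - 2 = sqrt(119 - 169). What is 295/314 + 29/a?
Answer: 17071/8478 - 145*I*sqrt(2)/54 ≈ 2.0136 - 3.7974*I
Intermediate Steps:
a = 2 + 5*I*sqrt(2) (a = 2 + sqrt(119 - 169) = 2 + sqrt(-50) = 2 + 5*I*sqrt(2) ≈ 2.0 + 7.0711*I)
295/314 + 29/a = 295/314 + 29/(2 + 5*I*sqrt(2))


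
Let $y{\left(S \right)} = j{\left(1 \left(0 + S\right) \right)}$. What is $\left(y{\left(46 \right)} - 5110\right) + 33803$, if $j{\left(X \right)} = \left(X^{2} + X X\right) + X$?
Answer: $32971$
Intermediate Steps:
$j{\left(X \right)} = X + 2 X^{2}$ ($j{\left(X \right)} = \left(X^{2} + X^{2}\right) + X = 2 X^{2} + X = X + 2 X^{2}$)
$y{\left(S \right)} = S \left(1 + 2 S\right)$ ($y{\left(S \right)} = 1 \left(0 + S\right) \left(1 + 2 \cdot 1 \left(0 + S\right)\right) = 1 S \left(1 + 2 \cdot 1 S\right) = S \left(1 + 2 S\right)$)
$\left(y{\left(46 \right)} - 5110\right) + 33803 = \left(46 \left(1 + 2 \cdot 46\right) - 5110\right) + 33803 = \left(46 \left(1 + 92\right) - 5110\right) + 33803 = \left(46 \cdot 93 - 5110\right) + 33803 = \left(4278 - 5110\right) + 33803 = -832 + 33803 = 32971$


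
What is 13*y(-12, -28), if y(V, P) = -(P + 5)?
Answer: 299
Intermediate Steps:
y(V, P) = -5 - P (y(V, P) = -(5 + P) = -5 - P)
13*y(-12, -28) = 13*(-5 - 1*(-28)) = 13*(-5 + 28) = 13*23 = 299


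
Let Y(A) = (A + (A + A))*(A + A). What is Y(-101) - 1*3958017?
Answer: -3896811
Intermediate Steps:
Y(A) = 6*A² (Y(A) = (A + 2*A)*(2*A) = (3*A)*(2*A) = 6*A²)
Y(-101) - 1*3958017 = 6*(-101)² - 1*3958017 = 6*10201 - 3958017 = 61206 - 3958017 = -3896811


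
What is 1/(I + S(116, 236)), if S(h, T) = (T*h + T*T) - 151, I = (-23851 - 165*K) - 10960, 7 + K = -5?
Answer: 1/50090 ≈ 1.9964e-5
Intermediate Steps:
K = -12 (K = -7 - 5 = -12)
I = -32831 (I = (-23851 - 165*(-12)) - 10960 = (-23851 + 1980) - 10960 = -21871 - 10960 = -32831)
S(h, T) = -151 + T² + T*h (S(h, T) = (T*h + T²) - 151 = (T² + T*h) - 151 = -151 + T² + T*h)
1/(I + S(116, 236)) = 1/(-32831 + (-151 + 236² + 236*116)) = 1/(-32831 + (-151 + 55696 + 27376)) = 1/(-32831 + 82921) = 1/50090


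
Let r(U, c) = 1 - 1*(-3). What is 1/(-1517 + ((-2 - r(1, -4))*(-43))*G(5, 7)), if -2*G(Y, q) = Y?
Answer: -1/2162 ≈ -0.00046253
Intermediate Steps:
G(Y, q) = -Y/2
r(U, c) = 4 (r(U, c) = 1 + 3 = 4)
1/(-1517 + ((-2 - r(1, -4))*(-43))*G(5, 7)) = 1/(-1517 + ((-2 - 1*4)*(-43))*(-½*5)) = 1/(-1517 + ((-2 - 4)*(-43))*(-5/2)) = 1/(-1517 - 6*(-43)*(-5/2)) = 1/(-1517 + 258*(-5/2)) = 1/(-1517 - 645) = 1/(-2162) = -1/2162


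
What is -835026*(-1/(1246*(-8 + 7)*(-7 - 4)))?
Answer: 417513/6853 ≈ 60.924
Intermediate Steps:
-835026*(-1/(1246*(-8 + 7)*(-7 - 4))) = -835026/((-(-1)*(-11)*(-14))*(-89)) = -835026/((-1*11*(-14))*(-89)) = -835026/(-11*(-14)*(-89)) = -835026/(154*(-89)) = -835026/(-13706) = -835026*(-1/13706) = 417513/6853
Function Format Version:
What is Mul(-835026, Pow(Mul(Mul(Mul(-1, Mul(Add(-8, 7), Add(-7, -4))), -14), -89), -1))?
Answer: Rational(417513, 6853) ≈ 60.924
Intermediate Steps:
Mul(-835026, Pow(Mul(Mul(Mul(-1, Mul(Add(-8, 7), Add(-7, -4))), -14), -89), -1)) = Mul(-835026, Pow(Mul(Mul(Mul(-1, Mul(-1, -11)), -14), -89), -1)) = Mul(-835026, Pow(Mul(Mul(Mul(-1, 11), -14), -89), -1)) = Mul(-835026, Pow(Mul(Mul(-11, -14), -89), -1)) = Mul(-835026, Pow(Mul(154, -89), -1)) = Mul(-835026, Pow(-13706, -1)) = Mul(-835026, Rational(-1, 13706)) = Rational(417513, 6853)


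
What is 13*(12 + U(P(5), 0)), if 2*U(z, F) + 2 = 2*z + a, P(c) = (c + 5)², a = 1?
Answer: 2899/2 ≈ 1449.5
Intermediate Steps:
P(c) = (5 + c)²
U(z, F) = -½ + z (U(z, F) = -1 + (2*z + 1)/2 = -1 + (1 + 2*z)/2 = -1 + (½ + z) = -½ + z)
13*(12 + U(P(5), 0)) = 13*(12 + (-½ + (5 + 5)²)) = 13*(12 + (-½ + 10²)) = 13*(12 + (-½ + 100)) = 13*(12 + 199/2) = 13*(223/2) = 2899/2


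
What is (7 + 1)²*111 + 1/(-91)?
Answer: 646463/91 ≈ 7104.0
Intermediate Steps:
(7 + 1)²*111 + 1/(-91) = 8²*111 - 1/91 = 64*111 - 1/91 = 7104 - 1/91 = 646463/91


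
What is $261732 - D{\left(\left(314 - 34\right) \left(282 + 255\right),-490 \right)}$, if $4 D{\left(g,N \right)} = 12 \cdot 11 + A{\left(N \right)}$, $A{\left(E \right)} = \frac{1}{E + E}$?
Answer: $\frac{1025860081}{3920} \approx 2.617 \cdot 10^{5}$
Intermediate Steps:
$A{\left(E \right)} = \frac{1}{2 E}$
$D{\left(g,N \right)} = 33 + \frac{1}{8 N}$ ($D{\left(g,N \right)} = \frac{12 \cdot 11 + \frac{1}{2 N}}{4} = \frac{132 + \frac{1}{2 N}}{4} = 33 + \frac{1}{8 N}$)
$261732 - D{\left(\left(314 - 34\right) \left(282 + 255\right),-490 \right)} = 261732 - \left(33 + \frac{1}{8 \left(-490\right)}\right) = 261732 - \left(33 + \frac{1}{8} \left(- \frac{1}{490}\right)\right) = 261732 - \left(33 - \frac{1}{3920}\right) = 261732 - \frac{129359}{3920} = \frac{1025860081}{3920}$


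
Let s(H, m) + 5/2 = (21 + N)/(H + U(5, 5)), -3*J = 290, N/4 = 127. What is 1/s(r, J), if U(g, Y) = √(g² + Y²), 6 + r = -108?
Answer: -185342/1324567 + 5290*√2/1324567 ≈ -0.13428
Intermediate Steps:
N = 508 (N = 4*127 = 508)
r = -114 (r = -6 - 108 = -114)
J = -290/3 (J = -⅓*290 = -290/3 ≈ -96.667)
U(g, Y) = √(Y² + g²)
s(H, m) = -5/2 + 529/(H + 5*√2) (s(H, m) = -5/2 + (21 + 508)/(H + √(5² + 5²)) = -5/2 + 529/(H + √(25 + 25)) = -5/2 + 529/(H + √50) = -5/2 + 529/(H + 5*√2))
1/s(r, J) = 1/((1058 - 25*√2 - 5*(-114))/(2*(-114 + 5*√2))) = 1/((1058 - 25*√2 + 570)/(2*(-114 + 5*√2))) = 1/((1628 - 25*√2)/(2*(-114 + 5*√2))) = 2*(-114 + 5*√2)/(1628 - 25*√2)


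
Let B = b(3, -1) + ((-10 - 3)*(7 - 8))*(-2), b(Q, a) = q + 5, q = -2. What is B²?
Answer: 529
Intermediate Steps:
b(Q, a) = 3 (b(Q, a) = -2 + 5 = 3)
B = -23 (B = 3 + ((-10 - 3)*(7 - 8))*(-2) = 3 - 13*(-1)*(-2) = 3 + 13*(-2) = 3 - 26 = -23)
B² = (-23)² = 529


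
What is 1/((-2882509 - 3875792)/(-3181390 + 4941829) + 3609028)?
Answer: 586813/2117822294997 ≈ 2.7708e-7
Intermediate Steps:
1/((-2882509 - 3875792)/(-3181390 + 4941829) + 3609028) = 1/(-6758301/1760439 + 3609028) = 1/(-6758301*1/1760439 + 3609028) = 1/(-2252767/586813 + 3609028) = 1/(2117822294997/586813) = 586813/2117822294997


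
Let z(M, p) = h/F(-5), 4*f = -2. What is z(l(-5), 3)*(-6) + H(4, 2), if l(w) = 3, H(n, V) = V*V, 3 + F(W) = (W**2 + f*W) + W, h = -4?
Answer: 68/13 ≈ 5.2308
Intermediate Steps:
f = -1/2 (f = (1/4)*(-2) = -1/2 ≈ -0.50000)
F(W) = -3 + W**2 + W/2 (F(W) = -3 + ((W**2 - W/2) + W) = -3 + (W**2 + W/2) = -3 + W**2 + W/2)
H(n, V) = V**2
z(M, p) = -8/39 (z(M, p) = -4/(-3 + (-5)**2 + (1/2)*(-5)) = -4/(-3 + 25 - 5/2) = -4/39/2 = -4*2/39 = -8/39)
z(l(-5), 3)*(-6) + H(4, 2) = -8/39*(-6) + 2**2 = 16/13 + 4 = 68/13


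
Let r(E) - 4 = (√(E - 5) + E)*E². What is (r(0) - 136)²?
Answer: 17424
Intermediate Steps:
r(E) = 4 + E²*(E + √(-5 + E)) (r(E) = 4 + (√(E - 5) + E)*E² = 4 + (√(-5 + E) + E)*E² = 4 + (E + √(-5 + E))*E² = 4 + E²*(E + √(-5 + E)))
(r(0) - 136)² = ((4 + 0³ + 0²*√(-5 + 0)) - 136)² = ((4 + 0 + 0*√(-5)) - 136)² = ((4 + 0 + 0*(I*√5)) - 136)² = ((4 + 0 + 0) - 136)² = (4 - 136)² = (-132)² = 17424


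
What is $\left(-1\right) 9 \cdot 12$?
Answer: $-108$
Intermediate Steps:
$\left(-1\right) 9 \cdot 12 = \left(-9\right) 12 = -108$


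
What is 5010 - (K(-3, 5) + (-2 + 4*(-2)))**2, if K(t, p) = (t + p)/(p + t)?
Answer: 4929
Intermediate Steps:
K(t, p) = 1 (K(t, p) = (p + t)/(p + t) = 1)
5010 - (K(-3, 5) + (-2 + 4*(-2)))**2 = 5010 - (1 + (-2 + 4*(-2)))**2 = 5010 - (1 + (-2 - 8))**2 = 5010 - (1 - 10)**2 = 5010 - 1*(-9)**2 = 5010 - 1*81 = 5010 - 81 = 4929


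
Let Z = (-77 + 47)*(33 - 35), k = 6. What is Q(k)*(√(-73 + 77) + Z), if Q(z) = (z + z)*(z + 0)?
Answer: 4464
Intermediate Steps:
Z = 60 (Z = -30*(-2) = 60)
Q(z) = 2*z² (Q(z) = (2*z)*z = 2*z²)
Q(k)*(√(-73 + 77) + Z) = (2*6²)*(√(-73 + 77) + 60) = (2*36)*(√4 + 60) = 72*(2 + 60) = 72*62 = 4464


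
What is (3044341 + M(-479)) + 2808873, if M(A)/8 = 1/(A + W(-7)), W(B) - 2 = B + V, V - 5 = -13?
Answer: 719945320/123 ≈ 5.8532e+6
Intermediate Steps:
V = -8 (V = 5 - 13 = -8)
W(B) = -6 + B (W(B) = 2 + (B - 8) = 2 + (-8 + B) = -6 + B)
M(A) = 8/(-13 + A) (M(A) = 8/(A + (-6 - 7)) = 8/(A - 13) = 8/(-13 + A))
(3044341 + M(-479)) + 2808873 = (3044341 + 8/(-13 - 479)) + 2808873 = (3044341 + 8/(-492)) + 2808873 = (3044341 + 8*(-1/492)) + 2808873 = (3044341 - 2/123) + 2808873 = 374453941/123 + 2808873 = 719945320/123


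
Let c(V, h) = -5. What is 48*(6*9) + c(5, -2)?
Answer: 2587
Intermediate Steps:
48*(6*9) + c(5, -2) = 48*(6*9) - 5 = 48*54 - 5 = 2592 - 5 = 2587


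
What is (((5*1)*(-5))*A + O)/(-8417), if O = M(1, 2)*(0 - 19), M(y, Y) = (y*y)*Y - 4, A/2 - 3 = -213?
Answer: -10538/8417 ≈ -1.2520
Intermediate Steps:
A = -420 (A = 6 + 2*(-213) = 6 - 426 = -420)
M(y, Y) = -4 + Y*y² (M(y, Y) = y²*Y - 4 = Y*y² - 4 = -4 + Y*y²)
O = 38 (O = (-4 + 2*1²)*(0 - 19) = (-4 + 2*1)*(-19) = (-4 + 2)*(-19) = -2*(-19) = 38)
(((5*1)*(-5))*A + O)/(-8417) = (((5*1)*(-5))*(-420) + 38)/(-8417) = ((5*(-5))*(-420) + 38)*(-1/8417) = (-25*(-420) + 38)*(-1/8417) = (10500 + 38)*(-1/8417) = 10538*(-1/8417) = -10538/8417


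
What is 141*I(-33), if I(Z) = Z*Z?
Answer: 153549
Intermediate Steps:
I(Z) = Z**2
141*I(-33) = 141*(-33)**2 = 141*1089 = 153549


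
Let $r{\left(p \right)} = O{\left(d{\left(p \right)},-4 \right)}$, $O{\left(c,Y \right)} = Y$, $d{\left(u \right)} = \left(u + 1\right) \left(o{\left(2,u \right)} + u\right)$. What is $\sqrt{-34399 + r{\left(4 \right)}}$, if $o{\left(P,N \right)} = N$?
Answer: $i \sqrt{34403} \approx 185.48 i$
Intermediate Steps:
$d{\left(u \right)} = 2 u \left(1 + u\right)$ ($d{\left(u \right)} = \left(u + 1\right) \left(u + u\right) = \left(1 + u\right) 2 u = 2 u \left(1 + u\right)$)
$r{\left(p \right)} = -4$
$\sqrt{-34399 + r{\left(4 \right)}} = \sqrt{-34399 - 4} = \sqrt{-34403} = i \sqrt{34403}$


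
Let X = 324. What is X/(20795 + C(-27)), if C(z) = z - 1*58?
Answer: 162/10355 ≈ 0.015645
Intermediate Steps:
C(z) = -58 + z (C(z) = z - 58 = -58 + z)
X/(20795 + C(-27)) = 324/(20795 + (-58 - 27)) = 324/(20795 - 85) = 324/20710 = 324*(1/20710) = 162/10355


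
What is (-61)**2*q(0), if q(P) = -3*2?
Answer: -22326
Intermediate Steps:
q(P) = -6
(-61)**2*q(0) = (-61)**2*(-6) = 3721*(-6) = -22326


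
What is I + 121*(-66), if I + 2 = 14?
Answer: -7974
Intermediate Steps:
I = 12 (I = -2 + 14 = 12)
I + 121*(-66) = 12 + 121*(-66) = 12 - 7986 = -7974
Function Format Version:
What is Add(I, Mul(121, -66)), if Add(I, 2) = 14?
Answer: -7974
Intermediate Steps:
I = 12 (I = Add(-2, 14) = 12)
Add(I, Mul(121, -66)) = Add(12, Mul(121, -66)) = Add(12, -7986) = -7974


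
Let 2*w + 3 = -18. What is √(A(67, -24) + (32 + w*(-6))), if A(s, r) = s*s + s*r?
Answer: 4*√186 ≈ 54.553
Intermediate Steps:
w = -21/2 (w = -3/2 + (½)*(-18) = -3/2 - 9 = -21/2 ≈ -10.500)
A(s, r) = s² + r*s
√(A(67, -24) + (32 + w*(-6))) = √(67*(-24 + 67) + (32 - 21/2*(-6))) = √(67*43 + (32 + 63)) = √(2881 + 95) = √2976 = 4*√186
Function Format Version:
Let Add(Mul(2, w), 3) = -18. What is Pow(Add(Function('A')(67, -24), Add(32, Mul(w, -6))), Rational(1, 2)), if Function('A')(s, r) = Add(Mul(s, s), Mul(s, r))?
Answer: Mul(4, Pow(186, Rational(1, 2))) ≈ 54.553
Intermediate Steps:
w = Rational(-21, 2) (w = Add(Rational(-3, 2), Mul(Rational(1, 2), -18)) = Add(Rational(-3, 2), -9) = Rational(-21, 2) ≈ -10.500)
Function('A')(s, r) = Add(Pow(s, 2), Mul(r, s))
Pow(Add(Function('A')(67, -24), Add(32, Mul(w, -6))), Rational(1, 2)) = Pow(Add(Mul(67, Add(-24, 67)), Add(32, Mul(Rational(-21, 2), -6))), Rational(1, 2)) = Pow(Add(Mul(67, 43), Add(32, 63)), Rational(1, 2)) = Pow(Add(2881, 95), Rational(1, 2)) = Pow(2976, Rational(1, 2)) = Mul(4, Pow(186, Rational(1, 2)))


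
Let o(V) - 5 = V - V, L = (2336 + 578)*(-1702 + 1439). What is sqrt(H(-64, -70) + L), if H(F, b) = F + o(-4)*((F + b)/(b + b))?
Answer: I*sqrt(150222478)/14 ≈ 875.47*I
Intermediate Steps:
L = -766382 (L = 2914*(-263) = -766382)
o(V) = 5 (o(V) = 5 + (V - V) = 5 + 0 = 5)
H(F, b) = F + 5*(F + b)/(2*b) (H(F, b) = F + 5*((F + b)/(b + b)) = F + 5*((F + b)/((2*b))) = F + 5*((F + b)*(1/(2*b))) = F + 5*((F + b)/(2*b)) = F + 5*(F + b)/(2*b))
sqrt(H(-64, -70) + L) = sqrt((5/2 - 64 + (5/2)*(-64)/(-70)) - 766382) = sqrt((5/2 - 64 + (5/2)*(-64)*(-1/70)) - 766382) = sqrt((5/2 - 64 + 16/7) - 766382) = sqrt(-829/14 - 766382) = sqrt(-10730177/14) = I*sqrt(150222478)/14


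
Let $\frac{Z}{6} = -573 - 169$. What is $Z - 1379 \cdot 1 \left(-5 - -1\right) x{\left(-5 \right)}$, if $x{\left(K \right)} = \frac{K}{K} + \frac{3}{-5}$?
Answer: $- \frac{11228}{5} \approx -2245.6$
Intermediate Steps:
$Z = -4452$ ($Z = 6 \left(-573 - 169\right) = 6 \left(-742\right) = -4452$)
$x{\left(K \right)} = \frac{2}{5}$ ($x{\left(K \right)} = 1 + 3 \left(- \frac{1}{5}\right) = 1 - \frac{3}{5} = \frac{2}{5}$)
$Z - 1379 \cdot 1 \left(-5 - -1\right) x{\left(-5 \right)} = -4452 - 1379 \cdot 1 \left(-5 - -1\right) \frac{2}{5} = -4452 - 1379 \cdot 1 \left(-5 + 1\right) \frac{2}{5} = -4452 - 1379 \cdot 1 \left(-4\right) \frac{2}{5} = -4452 - 1379 \left(\left(-4\right) \frac{2}{5}\right) = -4452 - - \frac{11032}{5} = -4452 + \frac{11032}{5} = - \frac{11228}{5}$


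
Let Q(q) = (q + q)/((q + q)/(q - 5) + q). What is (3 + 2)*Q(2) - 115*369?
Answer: -42405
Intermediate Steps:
Q(q) = 2*q/(q + 2*q/(-5 + q)) (Q(q) = (2*q)/((2*q)/(-5 + q) + q) = (2*q)/(2*q/(-5 + q) + q) = (2*q)/(q + 2*q/(-5 + q)) = 2*q/(q + 2*q/(-5 + q)))
(3 + 2)*Q(2) - 115*369 = (3 + 2)*(2*(-5 + 2)/(-3 + 2)) - 115*369 = 5*(2*(-3)/(-1)) - 42435 = 5*(2*(-1)*(-3)) - 42435 = 5*6 - 42435 = 30 - 42435 = -42405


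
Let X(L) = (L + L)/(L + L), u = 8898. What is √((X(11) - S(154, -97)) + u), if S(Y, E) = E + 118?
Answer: √8878 ≈ 94.223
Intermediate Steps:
S(Y, E) = 118 + E
X(L) = 1 (X(L) = (2*L)/((2*L)) = (2*L)*(1/(2*L)) = 1)
√((X(11) - S(154, -97)) + u) = √((1 - (118 - 97)) + 8898) = √((1 - 1*21) + 8898) = √((1 - 21) + 8898) = √(-20 + 8898) = √8878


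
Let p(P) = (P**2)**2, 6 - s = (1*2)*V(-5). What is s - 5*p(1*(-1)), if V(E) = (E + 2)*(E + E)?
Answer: -59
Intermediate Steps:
V(E) = 2*E*(2 + E) (V(E) = (2 + E)*(2*E) = 2*E*(2 + E))
s = -54 (s = 6 - 1*2*2*(-5)*(2 - 5) = 6 - 2*2*(-5)*(-3) = 6 - 2*30 = 6 - 1*60 = 6 - 60 = -54)
p(P) = P**4
s - 5*p(1*(-1)) = -54 - 5*1**4 = -54 - 5*(-1)**4 = -54 - 5*1 = -54 - 5 = -59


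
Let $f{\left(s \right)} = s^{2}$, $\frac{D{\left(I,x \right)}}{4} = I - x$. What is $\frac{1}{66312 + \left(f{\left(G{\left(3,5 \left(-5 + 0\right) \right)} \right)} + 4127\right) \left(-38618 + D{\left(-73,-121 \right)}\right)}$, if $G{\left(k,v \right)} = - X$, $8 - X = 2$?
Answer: $- \frac{1}{159901126} \approx -6.2539 \cdot 10^{-9}$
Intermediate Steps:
$X = 6$ ($X = 8 - 2 = 6$)
$D{\left(I,x \right)} = - 4 x + 4 I$ ($D{\left(I,x \right)} = 4 \left(I - x\right) = - 4 x + 4 I$)
$G{\left(k,v \right)} = -6$ ($G{\left(k,v \right)} = \left(-1\right) 6 = -6$)
$\frac{1}{66312 + \left(f{\left(G{\left(3,5 \left(-5 + 0\right) \right)} \right)} + 4127\right) \left(-38618 + D{\left(-73,-121 \right)}\right)} = \frac{1}{66312 + \left(\left(-6\right)^{2} + 4127\right) \left(-38618 + \left(\left(-4\right) \left(-121\right) + 4 \left(-73\right)\right)\right)} = \frac{1}{66312 + \left(36 + 4127\right) \left(-38618 + \left(484 - 292\right)\right)} = \frac{1}{66312 + 4163 \left(-38618 + 192\right)} = \frac{1}{66312 + 4163 \left(-38426\right)} = \frac{1}{66312 - 159967438} = \frac{1}{-159901126} = - \frac{1}{159901126}$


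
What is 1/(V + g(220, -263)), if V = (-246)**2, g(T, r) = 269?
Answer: 1/60785 ≈ 1.6451e-5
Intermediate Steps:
V = 60516
1/(V + g(220, -263)) = 1/(60516 + 269) = 1/60785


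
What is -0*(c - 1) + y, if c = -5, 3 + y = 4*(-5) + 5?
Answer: -18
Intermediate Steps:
y = -18 (y = -3 + (4*(-5) + 5) = -3 + (-20 + 5) = -3 - 15 = -18)
-0*(c - 1) + y = -0*(-5 - 1) - 18 = -0*(-6) - 18 = -30*0 - 18 = 0 - 18 = -18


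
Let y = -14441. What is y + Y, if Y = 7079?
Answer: -7362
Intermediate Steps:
y + Y = -14441 + 7079 = -7362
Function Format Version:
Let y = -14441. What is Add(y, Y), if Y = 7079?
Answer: -7362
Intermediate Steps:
Add(y, Y) = Add(-14441, 7079) = -7362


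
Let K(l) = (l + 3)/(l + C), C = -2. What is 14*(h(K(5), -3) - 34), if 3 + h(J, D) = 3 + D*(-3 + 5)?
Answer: -560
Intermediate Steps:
K(l) = (3 + l)/(-2 + l) (K(l) = (l + 3)/(l - 2) = (3 + l)/(-2 + l))
h(J, D) = 2*D (h(J, D) = -3 + (3 + D*(-3 + 5)) = -3 + (3 + D*2) = -3 + (3 + 2*D) = 2*D)
14*(h(K(5), -3) - 34) = 14*(2*(-3) - 34) = 14*(-6 - 34) = 14*(-40) = -560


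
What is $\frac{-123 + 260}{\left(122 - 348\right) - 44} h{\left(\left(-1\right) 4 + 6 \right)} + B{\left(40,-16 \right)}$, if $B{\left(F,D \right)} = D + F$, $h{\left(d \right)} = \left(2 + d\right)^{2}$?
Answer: $\frac{2144}{135} \approx 15.881$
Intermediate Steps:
$\frac{-123 + 260}{\left(122 - 348\right) - 44} h{\left(\left(-1\right) 4 + 6 \right)} + B{\left(40,-16 \right)} = \frac{-123 + 260}{\left(122 - 348\right) - 44} \left(2 + \left(\left(-1\right) 4 + 6\right)\right)^{2} + \left(-16 + 40\right) = \frac{137}{-226 - 44} \left(2 + \left(-4 + 6\right)\right)^{2} + 24 = \frac{137}{-270} \left(2 + 2\right)^{2} + 24 = 137 \left(- \frac{1}{270}\right) 4^{2} + 24 = \left(- \frac{137}{270}\right) 16 + 24 = - \frac{1096}{135} + 24 = \frac{2144}{135}$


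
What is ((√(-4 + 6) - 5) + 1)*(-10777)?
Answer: 43108 - 10777*√2 ≈ 27867.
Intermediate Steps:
((√(-4 + 6) - 5) + 1)*(-10777) = ((√2 - 5) + 1)*(-10777) = ((-5 + √2) + 1)*(-10777) = (-4 + √2)*(-10777) = 43108 - 10777*√2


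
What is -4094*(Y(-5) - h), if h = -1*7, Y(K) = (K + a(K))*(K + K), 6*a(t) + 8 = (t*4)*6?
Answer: -3320234/3 ≈ -1.1067e+6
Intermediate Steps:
a(t) = -4/3 + 4*t (a(t) = -4/3 + ((t*4)*6)/6 = -4/3 + ((4*t)*6)/6 = -4/3 + (24*t)/6 = -4/3 + 4*t)
Y(K) = 2*K*(-4/3 + 5*K) (Y(K) = (K + (-4/3 + 4*K))*(K + K) = (-4/3 + 5*K)*(2*K) = 2*K*(-4/3 + 5*K))
h = -7
-4094*(Y(-5) - h) = -4094*((⅔)*(-5)*(-4 + 15*(-5)) - 1*(-7)) = -4094*((⅔)*(-5)*(-4 - 75) + 7) = -4094*((⅔)*(-5)*(-79) + 7) = -4094*(790/3 + 7) = -4094*811/3 = -3320234/3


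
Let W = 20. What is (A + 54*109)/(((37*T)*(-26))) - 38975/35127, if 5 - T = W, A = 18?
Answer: -59169907/84480435 ≈ -0.70040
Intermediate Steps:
T = -15 (T = 5 - 1*20 = 5 - 20 = -15)
(A + 54*109)/(((37*T)*(-26))) - 38975/35127 = (18 + 54*109)/(((37*(-15))*(-26))) - 38975/35127 = (18 + 5886)/((-555*(-26))) - 38975*1/35127 = 5904/14430 - 38975/35127 = 5904*(1/14430) - 38975/35127 = 984/2405 - 38975/35127 = -59169907/84480435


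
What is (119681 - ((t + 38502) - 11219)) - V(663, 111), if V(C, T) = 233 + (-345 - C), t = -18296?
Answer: 111469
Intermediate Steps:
V(C, T) = -112 - C
(119681 - ((t + 38502) - 11219)) - V(663, 111) = (119681 - ((-18296 + 38502) - 11219)) - (-112 - 1*663) = (119681 - (20206 - 11219)) - (-112 - 663) = (119681 - 1*8987) - 1*(-775) = (119681 - 8987) + 775 = 110694 + 775 = 111469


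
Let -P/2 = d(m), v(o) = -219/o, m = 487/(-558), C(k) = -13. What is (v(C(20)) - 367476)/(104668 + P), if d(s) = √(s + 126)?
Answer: -69749412885234/19867599263551 - 14330907*√4328902/39735198527102 ≈ -3.5115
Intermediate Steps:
m = -487/558 (m = 487*(-1/558) = -487/558 ≈ -0.87276)
d(s) = √(126 + s)
P = -√4328902/93 (P = -2*√(126 - 487/558) = -√4328902/93 ≈ -22.372)
(v(C(20)) - 367476)/(104668 + P) = (-219/(-13) - 367476)/(104668 - √4328902/93) = (-219*(-1/13) - 367476)/(104668 - √4328902/93) = (219/13 - 367476)/(104668 - √4328902/93) = -4776969/(13*(104668 - √4328902/93))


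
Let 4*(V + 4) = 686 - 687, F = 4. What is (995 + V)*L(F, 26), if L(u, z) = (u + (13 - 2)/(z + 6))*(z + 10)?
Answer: 4957713/32 ≈ 1.5493e+5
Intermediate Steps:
V = -17/4 (V = -4 + (686 - 687)/4 = -4 + (¼)*(-1) = -4 - ¼ = -17/4 ≈ -4.2500)
L(u, z) = (10 + z)*(u + 11/(6 + z)) (L(u, z) = (u + 11/(6 + z))*(10 + z) = (10 + z)*(u + 11/(6 + z)))
(995 + V)*L(F, 26) = (995 - 17/4)*((110 + 11*26 + 60*4 + 4*26² + 16*4*26)/(6 + 26)) = 3963*((110 + 286 + 240 + 4*676 + 1664)/32)/4 = 3963*((110 + 286 + 240 + 2704 + 1664)/32)/4 = 3963*((1/32)*5004)/4 = (3963/4)*(1251/8) = 4957713/32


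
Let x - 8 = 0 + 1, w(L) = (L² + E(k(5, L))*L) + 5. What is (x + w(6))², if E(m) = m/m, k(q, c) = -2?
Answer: 3136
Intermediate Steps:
E(m) = 1
w(L) = 5 + L + L² (w(L) = (L² + 1*L) + 5 = (L² + L) + 5 = (L + L²) + 5 = 5 + L + L²)
x = 9 (x = 8 + (0 + 1) = 8 + 1 = 9)
(x + w(6))² = (9 + (5 + 6 + 6²))² = (9 + (5 + 6 + 36))² = (9 + 47)² = 56² = 3136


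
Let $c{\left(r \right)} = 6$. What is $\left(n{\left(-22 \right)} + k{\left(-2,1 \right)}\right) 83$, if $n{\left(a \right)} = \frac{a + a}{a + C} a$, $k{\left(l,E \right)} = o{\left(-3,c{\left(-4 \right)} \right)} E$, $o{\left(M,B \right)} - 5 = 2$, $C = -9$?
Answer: $- \frac{62333}{31} \approx -2010.7$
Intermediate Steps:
$o{\left(M,B \right)} = 7$ ($o{\left(M,B \right)} = 5 + 2 = 7$)
$k{\left(l,E \right)} = 7 E$
$n{\left(a \right)} = \frac{2 a^{2}}{-9 + a}$ ($n{\left(a \right)} = \frac{a + a}{a - 9} a = \frac{2 a}{-9 + a} a = \frac{2 a^{2}}{-9 + a}$)
$\left(n{\left(-22 \right)} + k{\left(-2,1 \right)}\right) 83 = \left(\frac{2 \left(-22\right)^{2}}{-9 - 22} + 7 \cdot 1\right) 83 = \left(2 \cdot 484 \frac{1}{-31} + 7\right) 83 = \left(2 \cdot 484 \left(- \frac{1}{31}\right) + 7\right) 83 = \left(- \frac{968}{31} + 7\right) 83 = \left(- \frac{751}{31}\right) 83 = - \frac{62333}{31}$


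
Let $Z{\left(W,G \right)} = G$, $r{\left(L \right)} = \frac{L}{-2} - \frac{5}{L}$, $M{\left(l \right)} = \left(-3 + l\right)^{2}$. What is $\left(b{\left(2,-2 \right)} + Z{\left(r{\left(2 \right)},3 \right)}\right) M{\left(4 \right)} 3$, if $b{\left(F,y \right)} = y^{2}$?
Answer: $21$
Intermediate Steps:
$r{\left(L \right)} = - \frac{5}{L} - \frac{L}{2}$ ($r{\left(L \right)} = L \left(- \frac{1}{2}\right) - \frac{5}{L} = - \frac{L}{2} - \frac{5}{L} = - \frac{5}{L} - \frac{L}{2}$)
$\left(b{\left(2,-2 \right)} + Z{\left(r{\left(2 \right)},3 \right)}\right) M{\left(4 \right)} 3 = \left(\left(-2\right)^{2} + 3\right) \left(-3 + 4\right)^{2} \cdot 3 = \left(4 + 3\right) 1^{2} \cdot 3 = 7 \cdot 1 \cdot 3 = 7 \cdot 3 = 21$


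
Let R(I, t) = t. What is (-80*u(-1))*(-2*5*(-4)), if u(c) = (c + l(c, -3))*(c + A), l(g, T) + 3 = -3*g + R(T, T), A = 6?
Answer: 64000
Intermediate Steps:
l(g, T) = -3 + T - 3*g (l(g, T) = -3 + (-3*g + T) = -3 + (T - 3*g) = -3 + T - 3*g)
u(c) = (-6 - 2*c)*(6 + c) (u(c) = (c + (-3 - 3 - 3*c))*(c + 6) = (c + (-6 - 3*c))*(6 + c) = (-6 - 2*c)*(6 + c))
(-80*u(-1))*(-2*5*(-4)) = (-80*(-36 - 18*(-1) - 2*(-1)²))*(-2*5*(-4)) = (-80*(-36 + 18 - 2*1))*(-10*(-4)) = -80*(-36 + 18 - 2)*40 = -80*(-20)*40 = 1600*40 = 64000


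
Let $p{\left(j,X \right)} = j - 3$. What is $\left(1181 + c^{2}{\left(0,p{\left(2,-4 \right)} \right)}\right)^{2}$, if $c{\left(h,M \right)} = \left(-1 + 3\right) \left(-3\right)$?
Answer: $1481089$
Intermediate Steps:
$p{\left(j,X \right)} = -3 + j$
$c{\left(h,M \right)} = -6$ ($c{\left(h,M \right)} = 2 \left(-3\right) = -6$)
$\left(1181 + c^{2}{\left(0,p{\left(2,-4 \right)} \right)}\right)^{2} = \left(1181 + \left(-6\right)^{2}\right)^{2} = \left(1181 + 36\right)^{2} = 1217^{2} = 1481089$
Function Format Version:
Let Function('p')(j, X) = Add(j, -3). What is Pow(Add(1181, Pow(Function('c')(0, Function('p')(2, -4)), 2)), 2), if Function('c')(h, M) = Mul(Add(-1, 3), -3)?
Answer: 1481089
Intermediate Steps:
Function('p')(j, X) = Add(-3, j)
Function('c')(h, M) = -6 (Function('c')(h, M) = Mul(2, -3) = -6)
Pow(Add(1181, Pow(Function('c')(0, Function('p')(2, -4)), 2)), 2) = Pow(Add(1181, Pow(-6, 2)), 2) = Pow(Add(1181, 36), 2) = Pow(1217, 2) = 1481089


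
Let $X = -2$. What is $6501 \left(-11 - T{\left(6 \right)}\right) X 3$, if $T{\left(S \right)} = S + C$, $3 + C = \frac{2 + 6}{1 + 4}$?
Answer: $\frac{3042468}{5} \approx 6.0849 \cdot 10^{5}$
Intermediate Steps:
$C = - \frac{7}{5}$ ($C = -3 + \frac{2 + 6}{1 + 4} = -3 + \frac{8}{5} = - \frac{7}{5} \approx -1.4$)
$T{\left(S \right)} = - \frac{7}{5} + S$ ($T{\left(S \right)} = S - \frac{7}{5} = - \frac{7}{5} + S$)
$6501 \left(-11 - T{\left(6 \right)}\right) X 3 = 6501 \left(-11 - \left(- \frac{7}{5} + 6\right)\right) \left(\left(-2\right) 3\right) = 6501 \left(-11 - \frac{23}{5}\right) \left(-6\right) = 6501 \left(\left(- \frac{78}{5}\right) \left(-6\right)\right) = 6501 \cdot \frac{468}{5} = \frac{3042468}{5}$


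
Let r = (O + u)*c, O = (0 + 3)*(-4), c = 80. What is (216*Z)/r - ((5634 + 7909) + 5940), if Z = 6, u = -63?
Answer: -2435402/125 ≈ -19483.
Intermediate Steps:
O = -12 (O = 3*(-4) = -12)
r = -6000 (r = (-12 - 63)*80 = -75*80 = -6000)
(216*Z)/r - ((5634 + 7909) + 5940) = (216*6)/(-6000) - ((5634 + 7909) + 5940) = 1296*(-1/6000) - (13543 + 5940) = -27/125 - 1*19483 = -27/125 - 19483 = -2435402/125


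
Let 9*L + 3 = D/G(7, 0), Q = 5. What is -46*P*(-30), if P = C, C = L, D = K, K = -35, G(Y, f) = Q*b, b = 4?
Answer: -2185/3 ≈ -728.33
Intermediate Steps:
G(Y, f) = 20 (G(Y, f) = 5*4 = 20)
D = -35
L = -19/36 (L = -1/3 + (-35/20)/9 = -1/3 + (-35*1/20)/9 = -1/3 + (1/9)*(-7/4) = -1/3 - 7/36 = -19/36 ≈ -0.52778)
C = -19/36 ≈ -0.52778
P = -19/36 ≈ -0.52778
-46*P*(-30) = -46*(-19/36)*(-30) = (437/18)*(-30) = -2185/3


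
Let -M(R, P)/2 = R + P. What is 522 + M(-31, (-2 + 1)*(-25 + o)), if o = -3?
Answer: 528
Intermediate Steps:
M(R, P) = -2*P - 2*R (M(R, P) = -2*(R + P) = -2*(P + R) = -2*P - 2*R)
522 + M(-31, (-2 + 1)*(-25 + o)) = 522 + (-2*(-2 + 1)*(-25 - 3) - 2*(-31)) = 522 + (-(-2)*(-28) + 62) = 522 + (-2*28 + 62) = 522 + (-56 + 62) = 522 + 6 = 528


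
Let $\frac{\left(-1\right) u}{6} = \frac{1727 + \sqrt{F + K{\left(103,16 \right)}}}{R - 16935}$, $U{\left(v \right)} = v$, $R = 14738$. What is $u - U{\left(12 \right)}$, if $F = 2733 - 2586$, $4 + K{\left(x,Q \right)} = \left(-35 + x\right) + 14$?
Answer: $- \frac{1224}{169} \approx -7.2426$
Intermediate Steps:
$K{\left(x,Q \right)} = -25 + x$ ($K{\left(x,Q \right)} = -4 + \left(\left(-35 + x\right) + 14\right) = -4 + \left(-21 + x\right) = -25 + x$)
$F = 147$
$u = \frac{804}{169}$ ($u = - 6 \frac{1727 + \sqrt{147 + \left(-25 + 103\right)}}{14738 - 16935} = - 6 \frac{1727 + \sqrt{147 + 78}}{-2197} = - 6 \left(1727 + \sqrt{225}\right) \left(- \frac{1}{2197}\right) = - 6 \left(1727 + 15\right) \left(- \frac{1}{2197}\right) = - 6 \cdot 1742 \left(- \frac{1}{2197}\right) = \left(-6\right) \left(- \frac{134}{169}\right) = \frac{804}{169} \approx 4.7574$)
$u - U{\left(12 \right)} = \frac{804}{169} - 12 = - \frac{1224}{169}$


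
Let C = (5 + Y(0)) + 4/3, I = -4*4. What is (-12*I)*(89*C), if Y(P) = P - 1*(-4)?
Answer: 176576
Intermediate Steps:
I = -16
Y(P) = 4 + P (Y(P) = P + 4 = 4 + P)
C = 31/3 (C = (5 + (4 + 0)) + 4/3 = (5 + 4) + 4*(⅓) = 9 + 4/3 = 31/3 ≈ 10.333)
(-12*I)*(89*C) = (-12*(-16))*(89*(31/3)) = 192*(2759/3) = 176576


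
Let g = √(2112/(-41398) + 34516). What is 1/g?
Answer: √3697077513493/357222814 ≈ 0.0053826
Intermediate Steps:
g = 2*√3697077513493/20699 (g = √(2112*(-1/41398) + 34516) = √(-1056/20699 + 34516) = √(714445628/20699) = 2*√3697077513493/20699 ≈ 185.78)
1/g = 1/(2*√3697077513493/20699) = √3697077513493/357222814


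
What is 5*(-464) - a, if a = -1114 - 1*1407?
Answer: 201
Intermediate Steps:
a = -2521 (a = -1114 - 1407 = -2521)
5*(-464) - a = 5*(-464) - 1*(-2521) = -2320 + 2521 = 201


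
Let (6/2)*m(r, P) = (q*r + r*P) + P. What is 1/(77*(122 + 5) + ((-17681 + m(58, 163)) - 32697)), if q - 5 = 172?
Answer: -3/101914 ≈ -2.9437e-5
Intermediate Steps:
q = 177 (q = 5 + 172 = 177)
m(r, P) = 59*r + P/3 + P*r/3 (m(r, P) = ((177*r + r*P) + P)/3 = ((177*r + P*r) + P)/3 = (P + 177*r + P*r)/3 = 59*r + P/3 + P*r/3)
1/(77*(122 + 5) + ((-17681 + m(58, 163)) - 32697)) = 1/(77*(122 + 5) + ((-17681 + (59*58 + (1/3)*163 + (1/3)*163*58)) - 32697)) = 1/(77*127 + ((-17681 + (3422 + 163/3 + 9454/3)) - 32697)) = 1/(9779 + ((-17681 + 19883/3) - 32697)) = 1/(9779 + (-33160/3 - 32697)) = 1/(9779 - 131251/3) = 1/(-101914/3) = -3/101914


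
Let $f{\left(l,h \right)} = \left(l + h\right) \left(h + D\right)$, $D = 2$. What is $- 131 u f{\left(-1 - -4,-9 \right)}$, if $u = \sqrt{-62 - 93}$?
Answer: $- 5502 i \sqrt{155} \approx - 68499.0 i$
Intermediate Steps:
$u = i \sqrt{155}$ ($u = \sqrt{-155} = i \sqrt{155} \approx 12.45 i$)
$f{\left(l,h \right)} = \left(2 + h\right) \left(h + l\right)$ ($f{\left(l,h \right)} = \left(l + h\right) \left(h + 2\right) = \left(h + l\right) \left(2 + h\right) = \left(2 + h\right) \left(h + l\right)$)
$- 131 u f{\left(-1 - -4,-9 \right)} = - 131 i \sqrt{155} \left(\left(-9\right)^{2} + 2 \left(-9\right) + 2 \left(-1 - -4\right) - 9 \left(-1 - -4\right)\right) = - 131 i \sqrt{155} \left(81 - 18 + 2 \left(-1 + 4\right) - 9 \left(-1 + 4\right)\right) = - 131 i \sqrt{155} \left(81 - 18 + 2 \cdot 3 - 27\right) = - 131 i \sqrt{155} \left(81 - 18 + 6 - 27\right) = - 131 i \sqrt{155} \cdot 42 = - 5502 i \sqrt{155}$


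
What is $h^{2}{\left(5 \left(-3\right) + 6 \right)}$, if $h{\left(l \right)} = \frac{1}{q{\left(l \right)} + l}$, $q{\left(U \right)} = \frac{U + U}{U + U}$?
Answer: $\frac{1}{64} \approx 0.015625$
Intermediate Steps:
$q{\left(U \right)} = 1$ ($q{\left(U \right)} = \frac{2 U}{2 U} = 2 U \frac{1}{2 U} = 1$)
$h{\left(l \right)} = \frac{1}{1 + l}$
$h^{2}{\left(5 \left(-3\right) + 6 \right)} = \left(\frac{1}{1 + \left(5 \left(-3\right) + 6\right)}\right)^{2} = \left(\frac{1}{1 + \left(-15 + 6\right)}\right)^{2} = \left(\frac{1}{1 - 9}\right)^{2} = \left(\frac{1}{-8}\right)^{2} = \left(- \frac{1}{8}\right)^{2} = \frac{1}{64}$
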